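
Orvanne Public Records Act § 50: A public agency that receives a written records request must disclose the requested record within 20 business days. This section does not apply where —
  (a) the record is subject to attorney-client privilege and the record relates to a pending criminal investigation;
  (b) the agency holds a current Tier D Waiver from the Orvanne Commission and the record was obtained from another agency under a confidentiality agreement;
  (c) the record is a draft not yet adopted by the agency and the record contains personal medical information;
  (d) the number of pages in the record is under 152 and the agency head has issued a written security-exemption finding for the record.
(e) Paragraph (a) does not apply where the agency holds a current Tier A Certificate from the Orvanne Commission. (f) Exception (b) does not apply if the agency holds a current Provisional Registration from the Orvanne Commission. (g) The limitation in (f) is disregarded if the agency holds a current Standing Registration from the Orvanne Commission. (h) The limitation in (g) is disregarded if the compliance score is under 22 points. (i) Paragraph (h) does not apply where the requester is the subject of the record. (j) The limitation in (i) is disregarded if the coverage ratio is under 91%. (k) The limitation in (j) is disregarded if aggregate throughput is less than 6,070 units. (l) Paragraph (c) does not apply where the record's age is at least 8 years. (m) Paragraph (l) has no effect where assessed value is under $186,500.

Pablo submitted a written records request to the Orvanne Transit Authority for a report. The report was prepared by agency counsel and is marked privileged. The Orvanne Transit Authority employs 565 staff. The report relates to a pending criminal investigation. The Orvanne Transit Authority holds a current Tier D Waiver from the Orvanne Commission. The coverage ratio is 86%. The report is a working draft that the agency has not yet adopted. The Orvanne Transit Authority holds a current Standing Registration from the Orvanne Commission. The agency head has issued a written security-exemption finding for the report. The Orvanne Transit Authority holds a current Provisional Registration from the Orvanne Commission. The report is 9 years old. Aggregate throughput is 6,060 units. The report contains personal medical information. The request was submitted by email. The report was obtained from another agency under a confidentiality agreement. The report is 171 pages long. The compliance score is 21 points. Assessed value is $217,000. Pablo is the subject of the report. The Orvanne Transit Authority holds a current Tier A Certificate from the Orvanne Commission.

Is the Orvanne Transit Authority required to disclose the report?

Exception (a)'s conditions are all satisfied: the report is privileged; the report relates to a pending investigation. But: (e) operates against (a): a current Tier A Certificate is held. So (a) is unavailable.
All of (b)'s requirements are met (a current Tier D Waiver is held; the report was obtained under a confidentiality agreement). Applying paragraphs (f)–(k): (f) would limit (b) — a current Provisional Registration is held — but (g) sets (f) aside: (g) applies — a current Standing Registration is held. (h) would limit (g) — the compliance score is 21 points, under the 22 points limit — but (i) sets (h) aside: (i) operates against (h): Pablo is the subject of the report. (j) applies (the coverage ratio is 86%, under the 91% limit), but yields to (k): (k) is triggered — aggregate throughput is 6,060 units, less than the 6,070 units limit. Exception (b) stands.
Exception (c): the report is an unadopted draft; the report contains personal medical information — every condition holds. However, paragraphs (l)–(m) must be considered: (l) is engaged — the record's age is 9 years, meeting the 8 years threshold. (m), which would lift (l), is not engaged — assessed value is $217,000, not under $186,500. So (c) is unavailable.
Exception (d) does not apply: the number of pages in the record is 171, not under 152.

No — exception (b) applies; the Orvanne Transit Authority is not required to disclose the report.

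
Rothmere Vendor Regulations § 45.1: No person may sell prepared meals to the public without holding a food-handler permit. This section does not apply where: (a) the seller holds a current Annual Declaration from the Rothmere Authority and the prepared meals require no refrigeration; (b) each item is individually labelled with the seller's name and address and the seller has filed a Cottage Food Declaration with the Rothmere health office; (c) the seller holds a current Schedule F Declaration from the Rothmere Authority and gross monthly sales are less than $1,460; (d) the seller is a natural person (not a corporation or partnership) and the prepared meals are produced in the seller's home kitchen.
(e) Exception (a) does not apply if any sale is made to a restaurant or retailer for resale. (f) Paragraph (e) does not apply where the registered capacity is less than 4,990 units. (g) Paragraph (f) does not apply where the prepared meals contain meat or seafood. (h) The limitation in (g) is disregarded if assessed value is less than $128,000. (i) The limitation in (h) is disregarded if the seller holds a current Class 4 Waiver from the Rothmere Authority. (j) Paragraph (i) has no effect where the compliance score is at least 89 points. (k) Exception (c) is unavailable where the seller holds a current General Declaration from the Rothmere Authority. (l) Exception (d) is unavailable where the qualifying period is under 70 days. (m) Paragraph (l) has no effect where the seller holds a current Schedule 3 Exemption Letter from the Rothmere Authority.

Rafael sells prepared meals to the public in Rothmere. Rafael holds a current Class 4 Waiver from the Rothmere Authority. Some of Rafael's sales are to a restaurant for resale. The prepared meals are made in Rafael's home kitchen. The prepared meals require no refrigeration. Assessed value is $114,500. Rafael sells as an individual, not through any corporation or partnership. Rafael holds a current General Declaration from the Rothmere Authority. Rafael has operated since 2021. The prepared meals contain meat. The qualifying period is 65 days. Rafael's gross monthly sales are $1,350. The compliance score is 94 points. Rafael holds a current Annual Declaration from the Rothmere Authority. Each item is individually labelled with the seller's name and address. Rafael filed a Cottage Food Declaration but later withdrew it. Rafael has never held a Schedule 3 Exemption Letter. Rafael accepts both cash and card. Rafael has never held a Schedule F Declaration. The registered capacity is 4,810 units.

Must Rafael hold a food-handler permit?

Exception (a): a current Annual Declaration is held; the prepared meals are shelf-stable — every condition holds. Considering the limiting provisions: (e) would limit (a) — some sales are to a restaurant for resale — but (f) sets (e) aside: (f) operates against (e): the registered capacity is 4,810 units, less than the 4,990 units limit. (g) operates (the prepared meals contain meat), but is displaced by (h): (h) operates against (g): assessed value is $114,500, less than the $128,000 limit. (i) would limit (h) — a current Class 4 Waiver is held — but (j) sets (i) aside: (j) operates against (i): the compliance score is 94 points, meeting the 89 points threshold. So (a) applies.
Exception (b) does not apply: the Cottage Food Declaration was withdrawn.
Exception (c) requires that the seller holds a current Schedule F Declaration from the Rothmere Authority; but there is no Schedule F Declaration in force, so (c) is unavailable.
Exception (d) is satisfied on its face — the seller is a natural person; the prepared meals are home-kitchen produced. However, paragraphs (l)–(m) must be considered: (l) is triggered — the qualifying period is 65 days, under the 70 days limit. (m), which would lift (l), is inapplicable — the Schedule 3 Exemption Letter is not current. Exception (d) does not apply.

No — exception (a) applies; Rafael is not required to hold a food-handler permit.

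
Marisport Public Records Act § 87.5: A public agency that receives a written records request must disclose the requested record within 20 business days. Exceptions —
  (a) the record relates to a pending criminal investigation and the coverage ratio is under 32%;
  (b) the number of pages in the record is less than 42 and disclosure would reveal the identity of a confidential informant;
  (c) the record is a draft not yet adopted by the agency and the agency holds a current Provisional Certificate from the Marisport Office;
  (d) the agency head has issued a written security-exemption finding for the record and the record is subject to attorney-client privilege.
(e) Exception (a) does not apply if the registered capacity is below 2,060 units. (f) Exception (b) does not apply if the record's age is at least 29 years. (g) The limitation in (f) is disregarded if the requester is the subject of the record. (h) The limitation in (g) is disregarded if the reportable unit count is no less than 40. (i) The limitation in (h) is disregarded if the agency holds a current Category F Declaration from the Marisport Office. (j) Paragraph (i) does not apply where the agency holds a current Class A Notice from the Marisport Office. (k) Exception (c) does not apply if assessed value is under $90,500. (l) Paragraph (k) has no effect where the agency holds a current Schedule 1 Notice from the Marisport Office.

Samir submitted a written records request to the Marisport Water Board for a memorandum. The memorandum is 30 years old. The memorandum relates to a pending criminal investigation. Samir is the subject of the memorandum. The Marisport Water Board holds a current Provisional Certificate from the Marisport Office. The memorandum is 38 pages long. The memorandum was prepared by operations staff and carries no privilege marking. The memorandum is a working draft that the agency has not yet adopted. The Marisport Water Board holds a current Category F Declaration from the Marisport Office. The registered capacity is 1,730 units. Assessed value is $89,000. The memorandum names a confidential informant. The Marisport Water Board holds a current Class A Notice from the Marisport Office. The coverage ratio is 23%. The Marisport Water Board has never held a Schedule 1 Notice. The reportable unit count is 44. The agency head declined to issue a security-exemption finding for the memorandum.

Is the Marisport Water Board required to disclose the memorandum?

Yes — the Marisport Water Board must disclose the memorandum.

Exception (a): the memorandum relates to a pending investigation; the coverage ratio is 23%, under the 32% limit — every condition holds. But: (e) operates against (a): the registered capacity is 1,730 units, below the 2,060 units limit. Exception (a) does not apply.
Exception (b): the number of pages in the record is 38, less than the 42 limit; the memorandum names a confidential informant — every condition holds. But: (f) is triggered — the record's age is 30 years, meeting the 29 years threshold. (g) operates (Samir is the subject of the memorandum), but is set aside by (h): (h) operates — the reportable unit count is 44, meeting the 40 threshold. (i) would limit (h) — a current Category F Declaration is held — but (j) sets (i) aside: (j) operates against (i): a current Class A Notice is held. So (b) is unavailable.
Exception (c) is satisfied on its face — the memorandum is an unadopted draft; a current Provisional Certificate is held. However, paragraphs (k)–(l) must be considered: (k) operates against (c): assessed value is $89,000, under the $90,500 limit. (l) is not engaged (the Schedule 1 Notice is not current), so (k) stands. (c) is therefore removed.
Exception (d) requires that the agency head has issued a written security-exemption finding for the record; but the agency head declined to issue a security-exemption finding, so (d) is unavailable.
No exception displaces § 87.5.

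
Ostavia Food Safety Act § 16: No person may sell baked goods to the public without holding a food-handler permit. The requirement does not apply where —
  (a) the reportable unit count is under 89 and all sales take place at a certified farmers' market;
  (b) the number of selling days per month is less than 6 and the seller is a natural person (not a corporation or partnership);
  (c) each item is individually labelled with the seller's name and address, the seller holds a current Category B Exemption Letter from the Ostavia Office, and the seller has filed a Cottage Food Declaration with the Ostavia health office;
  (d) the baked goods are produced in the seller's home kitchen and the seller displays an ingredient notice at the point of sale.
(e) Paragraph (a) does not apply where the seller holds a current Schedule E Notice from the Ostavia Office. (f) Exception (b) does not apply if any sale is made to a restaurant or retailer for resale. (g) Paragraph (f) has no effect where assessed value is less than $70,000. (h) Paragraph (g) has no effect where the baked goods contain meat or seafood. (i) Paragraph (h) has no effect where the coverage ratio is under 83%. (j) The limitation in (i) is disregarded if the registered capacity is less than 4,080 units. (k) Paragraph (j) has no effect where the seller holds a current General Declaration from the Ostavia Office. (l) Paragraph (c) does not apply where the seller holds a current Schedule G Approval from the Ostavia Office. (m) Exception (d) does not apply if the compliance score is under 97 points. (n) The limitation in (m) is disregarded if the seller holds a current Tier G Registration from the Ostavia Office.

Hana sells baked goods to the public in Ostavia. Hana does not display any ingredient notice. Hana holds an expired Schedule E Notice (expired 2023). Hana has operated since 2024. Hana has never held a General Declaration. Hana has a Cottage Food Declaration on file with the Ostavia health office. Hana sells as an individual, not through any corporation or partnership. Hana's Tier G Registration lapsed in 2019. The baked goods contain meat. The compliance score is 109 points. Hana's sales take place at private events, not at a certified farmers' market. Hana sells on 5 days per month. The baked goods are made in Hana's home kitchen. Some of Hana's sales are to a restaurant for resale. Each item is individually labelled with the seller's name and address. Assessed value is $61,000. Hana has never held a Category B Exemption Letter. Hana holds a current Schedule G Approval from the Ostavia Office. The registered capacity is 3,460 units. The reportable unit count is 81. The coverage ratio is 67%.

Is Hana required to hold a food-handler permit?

Yes — Hana must hold a food-handler permit.

Exception (a) requires that all sales take place at a certified farmers' market; but sales are at private events, not a certified farmers' market, so (a) is unavailable.
Exception (b) is satisfied on its face — the number of selling days per month is 5, less than the 6 limit; the seller is a natural person. However, paragraphs (f)–(k) must be considered: (f) is triggered — some sales are to a restaurant for resale. (g) operates (assessed value is $61,000, less than the $70,000 limit), but is set aside by (h): (h) operates against (g): the baked goods contain meat. (i) would limit (h) — the coverage ratio is 67%, under the 83% limit — but (j) sets (i) aside: (j) applies — the registered capacity is 3,460 units, less than the 4,080 units limit. (k) is inapplicable (there is no General Declaration in force), so (j) stands. (b) is therefore removed.
Exception (c) requires that the seller holds a current Category B Exemption Letter from the Ostavia Office; but no current Category B Exemption Letter is held, so (c) is unavailable.
Exception (d) requires that the seller displays an ingredient notice at the point of sale; but no ingredient notice is displayed, so (d) is unavailable.
No exception applies. The general rule governs.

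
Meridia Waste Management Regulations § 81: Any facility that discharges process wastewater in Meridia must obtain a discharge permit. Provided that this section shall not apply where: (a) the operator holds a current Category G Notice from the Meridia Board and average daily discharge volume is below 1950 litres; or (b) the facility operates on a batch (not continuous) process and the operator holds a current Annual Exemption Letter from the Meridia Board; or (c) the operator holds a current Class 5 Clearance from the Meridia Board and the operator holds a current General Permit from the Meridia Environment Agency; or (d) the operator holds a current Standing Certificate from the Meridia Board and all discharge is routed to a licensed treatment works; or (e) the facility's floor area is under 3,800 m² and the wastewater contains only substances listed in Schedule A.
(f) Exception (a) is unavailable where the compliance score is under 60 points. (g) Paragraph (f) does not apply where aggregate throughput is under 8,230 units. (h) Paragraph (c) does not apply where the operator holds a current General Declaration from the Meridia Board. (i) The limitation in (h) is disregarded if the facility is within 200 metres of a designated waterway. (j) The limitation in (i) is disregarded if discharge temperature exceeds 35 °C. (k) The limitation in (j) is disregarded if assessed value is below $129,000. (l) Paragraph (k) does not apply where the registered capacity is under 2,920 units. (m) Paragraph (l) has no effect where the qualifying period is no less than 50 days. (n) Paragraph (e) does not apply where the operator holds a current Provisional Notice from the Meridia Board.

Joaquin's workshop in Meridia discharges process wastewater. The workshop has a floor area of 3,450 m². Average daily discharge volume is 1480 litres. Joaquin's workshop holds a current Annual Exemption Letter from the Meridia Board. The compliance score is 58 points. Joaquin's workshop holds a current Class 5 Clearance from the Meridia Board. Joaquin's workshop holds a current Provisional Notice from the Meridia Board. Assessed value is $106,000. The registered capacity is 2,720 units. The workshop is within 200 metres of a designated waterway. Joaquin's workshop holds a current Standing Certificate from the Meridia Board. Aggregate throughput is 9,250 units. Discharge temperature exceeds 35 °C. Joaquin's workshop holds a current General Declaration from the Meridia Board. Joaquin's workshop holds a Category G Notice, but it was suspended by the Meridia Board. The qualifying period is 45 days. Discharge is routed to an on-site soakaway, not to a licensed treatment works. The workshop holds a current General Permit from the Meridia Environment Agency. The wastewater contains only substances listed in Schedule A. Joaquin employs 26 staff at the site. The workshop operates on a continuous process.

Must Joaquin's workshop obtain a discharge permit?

Exception (a) fails — no current Category G Notice is held.
Exception (b) does not apply: the facility operates on a continuous process.
All of (c)'s requirements are met (a current Class 5 Clearance is held; a current General Permit is held). Turning to paragraphs (h)–(m): (h) operates against (c): a current General Declaration is held. (i) would limit (h) — the workshop is within 200 m of a designated waterway — but (j) sets (i) aside: (j) operates against (i): discharge temperature exceeds 35 °C. (k) operates (assessed value is $106,000, below the $129,000 limit), but is displaced by (l): (l) operates against (k): the registered capacity is 2,720 units, under the 2,920 units limit. (m), which would lift (l), is not engaged — the qualifying period is 45 days, short of 50 days. Exception (c) does not apply.
Exception (d) fails — discharge is not routed to a licensed treatment works.
Exception (e) is satisfied on its face — the facility's floor area is 3,450 m², under the 3,800 m² limit; the wastewater is Schedule-A-only. But: (n) operates against (e): a current Provisional Notice is held. Exception (e) does not apply.
No exception applies. The general rule governs.

Yes — Joaquin's workshop must obtain a discharge permit.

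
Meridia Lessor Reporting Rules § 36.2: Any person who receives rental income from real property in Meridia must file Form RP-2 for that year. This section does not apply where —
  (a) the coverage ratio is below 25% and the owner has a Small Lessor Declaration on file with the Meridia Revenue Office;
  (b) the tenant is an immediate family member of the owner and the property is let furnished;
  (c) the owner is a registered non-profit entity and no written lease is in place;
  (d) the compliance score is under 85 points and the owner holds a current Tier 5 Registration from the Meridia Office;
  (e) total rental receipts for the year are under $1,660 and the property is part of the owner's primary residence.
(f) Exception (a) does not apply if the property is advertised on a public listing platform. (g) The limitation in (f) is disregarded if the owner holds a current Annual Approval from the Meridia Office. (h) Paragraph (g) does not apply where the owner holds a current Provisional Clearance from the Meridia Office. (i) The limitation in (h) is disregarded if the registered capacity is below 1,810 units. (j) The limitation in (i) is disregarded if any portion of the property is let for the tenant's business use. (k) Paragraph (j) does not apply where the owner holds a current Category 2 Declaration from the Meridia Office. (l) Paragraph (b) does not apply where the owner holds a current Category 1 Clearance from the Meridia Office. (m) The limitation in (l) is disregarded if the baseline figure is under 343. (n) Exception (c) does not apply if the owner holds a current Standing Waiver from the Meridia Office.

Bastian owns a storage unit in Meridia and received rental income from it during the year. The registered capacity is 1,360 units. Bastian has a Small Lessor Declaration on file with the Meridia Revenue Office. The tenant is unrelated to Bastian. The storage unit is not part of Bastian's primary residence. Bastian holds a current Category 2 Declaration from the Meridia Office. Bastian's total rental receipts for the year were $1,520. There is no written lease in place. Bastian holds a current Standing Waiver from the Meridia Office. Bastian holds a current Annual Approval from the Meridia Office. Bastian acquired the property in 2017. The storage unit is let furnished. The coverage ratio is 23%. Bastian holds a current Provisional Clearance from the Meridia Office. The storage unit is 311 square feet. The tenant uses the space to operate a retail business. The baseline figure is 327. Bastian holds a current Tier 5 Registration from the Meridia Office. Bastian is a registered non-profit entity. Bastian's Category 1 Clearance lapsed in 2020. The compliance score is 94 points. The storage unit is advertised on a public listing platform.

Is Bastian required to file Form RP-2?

No — exception (a) applies; Bastian is not required to file Form RP-2.

Exception (a): the coverage ratio is 23%, below the 25% limit; a Small Lessor Declaration is on file — every condition holds. Under paragraphs (f)–(k): (f) applies (the property is publicly advertised), but yields to (g): (g) applies — a current Annual Approval is held. (h) would limit (g) — a current Provisional Clearance is held — but (i) sets (h) aside: (i) operates against (h): the registered capacity is 1,360 units, below the 1,810 units limit. (j) would limit (i) — the space is let for business use — but (k) sets (j) aside: (k) is engaged — a current Category 2 Declaration is held. (a) remains available.
Exception (b) fails — the tenant is unrelated to the owner.
Exception (c)'s conditions are all satisfied: Bastian is a registered non-profit; there is no written lease. But: (n) operates against (c): a current Standing Waiver is held. (c) is therefore removed.
Exception (d) does not apply: the compliance score is 94 points, not under 85 points.
Exception (e) does not apply: the storage unit is not part of the primary residence.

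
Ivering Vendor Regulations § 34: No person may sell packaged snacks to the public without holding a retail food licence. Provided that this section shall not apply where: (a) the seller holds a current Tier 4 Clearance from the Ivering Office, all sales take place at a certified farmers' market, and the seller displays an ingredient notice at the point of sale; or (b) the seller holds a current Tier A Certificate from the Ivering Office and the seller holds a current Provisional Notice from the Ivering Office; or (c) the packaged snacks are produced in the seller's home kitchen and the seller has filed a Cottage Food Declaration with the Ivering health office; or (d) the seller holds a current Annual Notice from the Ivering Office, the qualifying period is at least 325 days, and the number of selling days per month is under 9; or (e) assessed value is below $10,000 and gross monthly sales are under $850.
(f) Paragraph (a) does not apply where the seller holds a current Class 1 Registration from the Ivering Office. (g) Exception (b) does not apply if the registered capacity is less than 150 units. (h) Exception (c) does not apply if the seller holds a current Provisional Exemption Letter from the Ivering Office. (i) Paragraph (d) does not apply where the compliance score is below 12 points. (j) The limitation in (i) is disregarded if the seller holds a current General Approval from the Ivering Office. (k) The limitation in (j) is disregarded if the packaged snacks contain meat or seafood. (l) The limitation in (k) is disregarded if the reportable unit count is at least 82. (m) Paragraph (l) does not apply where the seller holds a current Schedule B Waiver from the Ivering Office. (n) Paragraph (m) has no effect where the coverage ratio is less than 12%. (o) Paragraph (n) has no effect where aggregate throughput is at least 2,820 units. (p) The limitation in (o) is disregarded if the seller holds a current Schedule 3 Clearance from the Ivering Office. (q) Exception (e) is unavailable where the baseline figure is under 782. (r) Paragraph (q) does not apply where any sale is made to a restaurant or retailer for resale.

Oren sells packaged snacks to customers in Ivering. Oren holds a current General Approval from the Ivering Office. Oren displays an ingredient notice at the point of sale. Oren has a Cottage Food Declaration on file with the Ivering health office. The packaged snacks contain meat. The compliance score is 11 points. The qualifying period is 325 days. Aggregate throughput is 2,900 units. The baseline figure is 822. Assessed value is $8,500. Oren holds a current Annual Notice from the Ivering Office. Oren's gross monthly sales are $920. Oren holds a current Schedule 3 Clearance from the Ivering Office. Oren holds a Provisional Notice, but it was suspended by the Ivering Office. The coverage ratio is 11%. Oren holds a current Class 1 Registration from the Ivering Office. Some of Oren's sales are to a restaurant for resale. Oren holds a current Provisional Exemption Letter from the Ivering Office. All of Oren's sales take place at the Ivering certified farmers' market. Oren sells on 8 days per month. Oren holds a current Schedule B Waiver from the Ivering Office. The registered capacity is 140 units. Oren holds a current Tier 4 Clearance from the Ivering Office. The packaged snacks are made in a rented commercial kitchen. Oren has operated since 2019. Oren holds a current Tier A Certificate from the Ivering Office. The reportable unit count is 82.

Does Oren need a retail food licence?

No — exception (d) applies; Oren is not required to hold a retail food licence.

All of (a)'s requirements are met (a current Tier 4 Clearance is held; all sales are at a certified farmers' market; an ingredient notice is displayed). But: (f) is engaged — a current Class 1 Registration is held. Exception (a) does not apply.
Exception (b) does not apply: no current Provisional Notice is held.
Exception (c) fails — the packaged snacks are made in a commercial kitchen, not a home kitchen.
Exception (d) is satisfied on its face — a current Annual Notice is held; the qualifying period is 325 days, meeting the 325 days threshold; the number of selling days per month is 8, under the 9 limit. Under paragraphs (i)–(p): (i) operates (the compliance score is 11 points, below the 12 points limit), but is overridden by (j): (j) operates against (i): a current General Approval is held. (k) operates (the packaged snacks contain meat), but is set aside by (l): (l) is triggered — the reportable unit count is 82, meeting the 82 threshold. (m) applies (a current Schedule B Waiver is held), but is overridden by (n): (n) applies — the coverage ratio is 11%, less than the 12% limit. (o) applies (aggregate throughput is 2,900 units, meeting the 2,820 units threshold), but is displaced by (p): (p) is engaged — a current Schedule 3 Clearance is held. So (d) applies.
Exception (e) fails — gross monthly sales are $920, not under $850.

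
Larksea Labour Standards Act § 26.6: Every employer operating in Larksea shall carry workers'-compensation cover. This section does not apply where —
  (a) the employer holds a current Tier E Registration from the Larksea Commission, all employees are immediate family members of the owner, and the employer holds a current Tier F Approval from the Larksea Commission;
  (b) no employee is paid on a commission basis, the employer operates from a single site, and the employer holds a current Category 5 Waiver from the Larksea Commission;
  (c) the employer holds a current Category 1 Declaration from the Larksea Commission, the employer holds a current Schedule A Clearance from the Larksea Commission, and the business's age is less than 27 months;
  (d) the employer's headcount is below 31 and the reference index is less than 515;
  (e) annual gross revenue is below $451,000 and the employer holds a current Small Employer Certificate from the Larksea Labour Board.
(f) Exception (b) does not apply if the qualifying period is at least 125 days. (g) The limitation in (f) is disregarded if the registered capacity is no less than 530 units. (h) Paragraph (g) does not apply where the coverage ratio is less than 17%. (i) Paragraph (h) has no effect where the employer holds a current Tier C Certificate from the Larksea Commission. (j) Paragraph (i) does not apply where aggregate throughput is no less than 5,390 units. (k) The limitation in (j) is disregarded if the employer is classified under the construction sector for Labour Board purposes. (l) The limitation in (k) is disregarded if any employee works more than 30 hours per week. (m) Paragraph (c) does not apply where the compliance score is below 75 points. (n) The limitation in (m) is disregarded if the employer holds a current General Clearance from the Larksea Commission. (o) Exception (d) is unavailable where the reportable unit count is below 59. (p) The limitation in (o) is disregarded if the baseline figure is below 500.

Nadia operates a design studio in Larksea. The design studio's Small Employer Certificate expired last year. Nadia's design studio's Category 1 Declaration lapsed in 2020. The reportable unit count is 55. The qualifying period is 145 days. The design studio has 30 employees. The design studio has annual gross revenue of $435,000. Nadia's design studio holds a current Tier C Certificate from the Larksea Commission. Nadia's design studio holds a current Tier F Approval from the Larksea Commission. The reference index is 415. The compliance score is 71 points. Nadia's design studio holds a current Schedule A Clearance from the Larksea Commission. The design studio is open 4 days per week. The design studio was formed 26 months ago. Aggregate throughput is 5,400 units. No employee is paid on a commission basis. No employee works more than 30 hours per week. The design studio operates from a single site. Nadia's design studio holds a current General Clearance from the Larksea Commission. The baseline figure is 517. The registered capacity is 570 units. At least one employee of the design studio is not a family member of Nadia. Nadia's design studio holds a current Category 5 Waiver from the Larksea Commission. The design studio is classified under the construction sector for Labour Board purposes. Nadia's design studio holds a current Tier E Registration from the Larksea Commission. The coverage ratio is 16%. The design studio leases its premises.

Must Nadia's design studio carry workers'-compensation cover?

No — exception (b) applies; Nadia's design studio is not required to carry workers'-compensation cover.

Exception (a) fails — at least one employee is not a family member.
All of (b)'s requirements are met (no employee is paid on commission; the employer operates from a single site; a current Category 5 Waiver is held). Considering the limiting provisions: (f) applies (the qualifying period is 145 days, meeting the 125 days threshold), but is itself disapplied by (g): (g) operates against (f): the registered capacity is 570 units, meeting the 530 units threshold. (h) operates (the coverage ratio is 16%, less than the 17% limit), but is overridden by (i): (i) operates against (h): a current Tier C Certificate is held. (j) would limit (i) — aggregate throughput is 5,400 units, meeting the 5,390 units threshold — but (k) sets (j) aside: (k) operates against (j): the design studio is classified under the construction sector. (l) is not triggered (no employee exceeds 30 hours/week), so (k) stands. So (b) applies.
Exception (c) requires that the employer holds a current Category 1 Declaration from the Larksea Commission; but there is no Category 1 Declaration in force, so (c) is unavailable.
Exception (d) is satisfied on its face — the employer's headcount is 30, below the 31 limit; the reference index is 415, less than the 515 limit. But: (o) operates — the reportable unit count is 55, below the 59 limit. (p) is not triggered (the baseline figure is 517, not below 500), so (o) stands. So (d) is unavailable.
Exception (e) does not apply: the Small Employer Certificate has expired.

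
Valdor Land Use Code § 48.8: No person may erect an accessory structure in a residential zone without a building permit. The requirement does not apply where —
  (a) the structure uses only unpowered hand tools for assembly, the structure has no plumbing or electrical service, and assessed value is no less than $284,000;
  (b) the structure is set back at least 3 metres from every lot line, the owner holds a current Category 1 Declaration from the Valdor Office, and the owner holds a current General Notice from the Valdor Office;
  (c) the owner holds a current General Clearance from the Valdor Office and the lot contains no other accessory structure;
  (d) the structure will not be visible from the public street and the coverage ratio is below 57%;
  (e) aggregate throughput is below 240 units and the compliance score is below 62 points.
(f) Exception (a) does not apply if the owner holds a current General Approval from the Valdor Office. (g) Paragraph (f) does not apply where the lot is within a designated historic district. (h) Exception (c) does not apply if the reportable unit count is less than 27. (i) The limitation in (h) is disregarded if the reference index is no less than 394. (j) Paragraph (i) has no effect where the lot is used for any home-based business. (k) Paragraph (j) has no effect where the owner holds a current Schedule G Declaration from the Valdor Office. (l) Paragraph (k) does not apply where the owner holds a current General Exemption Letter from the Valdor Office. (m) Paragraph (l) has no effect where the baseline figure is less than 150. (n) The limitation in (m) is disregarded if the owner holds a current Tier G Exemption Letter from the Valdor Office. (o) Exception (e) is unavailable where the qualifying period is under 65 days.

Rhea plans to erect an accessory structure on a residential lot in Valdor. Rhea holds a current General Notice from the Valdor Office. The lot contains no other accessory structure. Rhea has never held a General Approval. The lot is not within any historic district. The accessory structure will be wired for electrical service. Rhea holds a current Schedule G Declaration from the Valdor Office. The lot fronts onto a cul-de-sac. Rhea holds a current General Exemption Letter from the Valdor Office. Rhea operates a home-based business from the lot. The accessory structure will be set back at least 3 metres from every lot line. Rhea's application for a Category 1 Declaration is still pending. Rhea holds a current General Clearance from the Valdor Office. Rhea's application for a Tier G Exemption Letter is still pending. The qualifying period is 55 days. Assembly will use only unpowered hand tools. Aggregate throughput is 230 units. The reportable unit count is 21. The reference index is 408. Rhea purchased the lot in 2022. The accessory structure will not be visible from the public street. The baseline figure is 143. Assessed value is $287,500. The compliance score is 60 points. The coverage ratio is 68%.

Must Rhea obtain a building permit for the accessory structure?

Exception (a) fails — electrical service is planned.
Exception (b) fails — no current Category 1 Declaration is held.
Exception (c)'s conditions are all satisfied: a current General Clearance is held; the lot has no other accessory structure. Applying paragraphs (h)–(n): (h) is engaged (the reportable unit count is 21, less than the 27 limit), but is itself disapplied by (i): (i) operates against (h): the reference index is 408, meeting the 394 threshold. (j) is engaged (a home-based business operates on the lot), but yields to (k): (k) operates against (j): a current Schedule G Declaration is held. (l) would limit (k) — a current General Exemption Letter is held — but (m) sets (l) aside: (m) operates — the baseline figure is 143, less than the 150 limit. (n) does not operate here (no current Tier G Exemption Letter is held), so (m) stands. So (c) applies.
Exception (d) requires that the coverage ratio is below 57%; but the coverage ratio is 68%, not below 57%, so (d) is unavailable.
Exception (e) is satisfied on its face — aggregate throughput is 230 units, below the 240 units limit; the compliance score is 60 points, below the 62 points limit. However, paragraph (o) must be considered: (o) operates against (e): the qualifying period is 55 days, under the 65 days limit. (e) is therefore removed.

No — exception (c) applies; Rhea does not need a building permit.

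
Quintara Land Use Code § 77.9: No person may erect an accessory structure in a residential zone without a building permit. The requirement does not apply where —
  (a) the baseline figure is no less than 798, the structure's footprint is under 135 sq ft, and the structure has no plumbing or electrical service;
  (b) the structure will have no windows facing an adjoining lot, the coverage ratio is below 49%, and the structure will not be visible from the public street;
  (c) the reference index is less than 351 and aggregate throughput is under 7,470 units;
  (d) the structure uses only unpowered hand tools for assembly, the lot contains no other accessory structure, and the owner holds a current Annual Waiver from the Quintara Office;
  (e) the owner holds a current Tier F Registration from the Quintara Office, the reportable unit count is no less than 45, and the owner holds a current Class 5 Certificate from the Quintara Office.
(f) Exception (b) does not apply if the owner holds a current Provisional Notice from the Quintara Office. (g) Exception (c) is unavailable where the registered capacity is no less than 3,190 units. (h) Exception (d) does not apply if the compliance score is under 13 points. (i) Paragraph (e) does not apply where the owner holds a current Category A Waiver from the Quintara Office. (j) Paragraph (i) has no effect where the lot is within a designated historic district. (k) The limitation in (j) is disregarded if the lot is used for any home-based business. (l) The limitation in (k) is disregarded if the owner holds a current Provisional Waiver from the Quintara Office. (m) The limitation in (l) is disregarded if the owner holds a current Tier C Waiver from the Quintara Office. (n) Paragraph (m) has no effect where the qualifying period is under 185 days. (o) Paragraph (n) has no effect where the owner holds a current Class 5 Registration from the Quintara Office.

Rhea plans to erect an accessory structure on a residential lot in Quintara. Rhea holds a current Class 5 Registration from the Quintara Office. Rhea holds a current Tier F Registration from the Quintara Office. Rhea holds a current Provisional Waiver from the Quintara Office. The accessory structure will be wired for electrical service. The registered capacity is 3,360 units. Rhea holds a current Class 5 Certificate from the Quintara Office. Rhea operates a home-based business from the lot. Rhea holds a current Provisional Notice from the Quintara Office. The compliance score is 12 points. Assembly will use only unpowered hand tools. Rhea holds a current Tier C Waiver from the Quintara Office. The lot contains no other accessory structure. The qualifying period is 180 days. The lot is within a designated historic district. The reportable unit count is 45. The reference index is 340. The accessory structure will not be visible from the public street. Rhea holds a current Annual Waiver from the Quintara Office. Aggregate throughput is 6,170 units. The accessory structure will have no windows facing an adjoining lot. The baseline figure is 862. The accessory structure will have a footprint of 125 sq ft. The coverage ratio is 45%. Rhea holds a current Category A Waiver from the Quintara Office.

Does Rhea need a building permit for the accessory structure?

Yes — Rhea must obtain a building permit.

Exception (a) does not apply: electrical service is planned.
Exception (b)'s conditions are all satisfied: no windows face an adjoining lot; the coverage ratio is 45%, below the 49% limit; the structure will not be visible from the street. However, paragraph (f) must be considered: (f) operates — a current Provisional Notice is held. Exception (b) does not apply.
Exception (c) is satisfied on its face — the reference index is 340, less than the 351 limit; aggregate throughput is 6,170 units, under the 7,470 units limit. But: (g) operates against (c): the registered capacity is 3,360 units, meeting the 3,190 units threshold. Exception (c) does not apply.
All of (d)'s requirements are met (assembly uses only hand tools; the lot has no other accessory structure; a current Annual Waiver is held). But applying paragraph (h): (h) operates against (d): the compliance score is 12 points, under the 13 points limit. (d) is therefore removed.
Exception (e): a current Tier F Registration is held; the reportable unit count is 45, meeting the 45 threshold; a current Class 5 Certificate is held — every condition holds. But applying paragraphs (i)–(o): (i) operates against (e): a current Category A Waiver is held. (j) would limit (i) — the lot is in a historic district — but (k) sets (j) aside: (k) is engaged — a home-based business operates on the lot. (l) would limit (k) — a current Provisional Waiver is held — but (m) sets (l) aside: (m) operates against (l): a current Tier C Waiver is held. (n) would limit (m) — the qualifying period is 180 days, under the 185 days limit — but (o) sets (n) aside: (o) is engaged — a current Class 5 Registration is held. Exception (e) does not apply.
No exception applies. The general rule governs.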